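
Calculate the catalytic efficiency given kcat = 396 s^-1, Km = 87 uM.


Catalytic efficiency = kcat / Km
= 396 / 87
= 4.5517 uM^-1*s^-1

4.5517 uM^-1*s^-1


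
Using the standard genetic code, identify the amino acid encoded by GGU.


Standard genetic code lookup.
Codon GGU -> Gly

Gly


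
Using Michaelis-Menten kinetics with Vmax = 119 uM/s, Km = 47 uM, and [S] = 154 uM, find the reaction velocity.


v = Vmax * [S] / (Km + [S])
v = 119 * 154 / (47 + 154)
v = 91.1741 uM/s

91.1741 uM/s


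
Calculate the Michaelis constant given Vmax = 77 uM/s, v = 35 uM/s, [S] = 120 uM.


Km = [S] * (Vmax - v) / v
Km = 120 * (77 - 35) / 35
Km = 144.0 uM

144.0 uM


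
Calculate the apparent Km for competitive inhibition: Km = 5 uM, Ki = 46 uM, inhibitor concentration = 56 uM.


Km_app = Km * (1 + [I]/Ki)
Km_app = 5 * (1 + 56/46)
Km_app = 11.087 uM

11.087 uM


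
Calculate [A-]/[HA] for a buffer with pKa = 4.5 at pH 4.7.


[A-]/[HA] = 10^(pH - pKa)
= 10^(4.7 - 4.5)
= 1.5849

1.5849


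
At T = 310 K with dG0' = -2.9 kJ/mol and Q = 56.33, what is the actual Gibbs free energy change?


dG = dG0' + RT * ln(Q) / 1000
dG = -2.9 + 8.314 * 310 * ln(56.33) / 1000
dG = 7.4898 kJ/mol

7.4898 kJ/mol


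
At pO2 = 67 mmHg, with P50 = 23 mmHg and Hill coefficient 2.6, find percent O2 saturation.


Y = pO2^n / (P50^n + pO2^n)
Y = 67^2.6 / (23^2.6 + 67^2.6)
Y = 94.16%

94.16%


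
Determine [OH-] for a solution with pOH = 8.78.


[OH-] = 10^(-pOH)
[OH-] = 10^(-8.78)
[OH-] = 1.660e-09 M

1.660e-09 M


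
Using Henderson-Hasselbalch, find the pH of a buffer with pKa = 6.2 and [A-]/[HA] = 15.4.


pH = pKa + log10([A-]/[HA])
pH = 6.2 + log10(15.4)
pH = 7.3875

7.3875


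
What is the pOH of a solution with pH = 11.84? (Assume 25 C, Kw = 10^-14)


pOH = 14 - pH
pOH = 14 - 11.84
pOH = 2.16

2.16


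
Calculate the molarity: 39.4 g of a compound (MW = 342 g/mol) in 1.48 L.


C = (mass / MW) / volume
C = (39.4 / 342) / 1.48
C = 0.0778 M

0.0778 M


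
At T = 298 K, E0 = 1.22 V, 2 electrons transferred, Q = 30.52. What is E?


E = E0 - (RT/nF) * ln(Q)
E = 1.22 - (8.314 * 298 / (2 * 96485)) * ln(30.52)
E = 1.1761 V

1.1761 V


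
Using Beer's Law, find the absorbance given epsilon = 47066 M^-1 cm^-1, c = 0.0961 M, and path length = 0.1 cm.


A = epsilon * c * l
A = 47066 * 0.0961 * 0.1
A = 452.3043

452.3043


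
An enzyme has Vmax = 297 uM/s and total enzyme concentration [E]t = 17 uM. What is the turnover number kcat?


kcat = Vmax / [E]t
kcat = 297 / 17
kcat = 17.4706 s^-1

17.4706 s^-1


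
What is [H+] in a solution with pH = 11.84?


[H+] = 10^(-pH)
[H+] = 10^(-11.84)
[H+] = 1.445e-12 M

1.445e-12 M


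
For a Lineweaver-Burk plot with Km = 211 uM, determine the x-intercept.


x-intercept = -1/Km
= -1/211
= -0.0047 1/uM

-0.0047 1/uM


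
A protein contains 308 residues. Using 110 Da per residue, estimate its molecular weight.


MW = n_residues * 110 Da
MW = 308 * 110
MW = 33880 Da

33880 Da


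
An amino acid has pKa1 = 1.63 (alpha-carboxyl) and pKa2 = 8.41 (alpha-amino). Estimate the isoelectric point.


pI = (pKa1 + pKa2) / 2
pI = (1.63 + 8.41) / 2
pI = 5.02

5.02


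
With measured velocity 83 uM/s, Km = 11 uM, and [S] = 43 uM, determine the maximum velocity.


Vmax = v * (Km + [S]) / [S]
Vmax = 83 * (11 + 43) / 43
Vmax = 104.2326 uM/s

104.2326 uM/s


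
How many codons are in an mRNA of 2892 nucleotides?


codons = nucleotides / 3
codons = 2892 / 3 = 964

964


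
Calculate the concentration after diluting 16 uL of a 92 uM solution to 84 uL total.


C2 = C1 * V1 / V2
C2 = 92 * 16 / 84
C2 = 17.5238 uM

17.5238 uM


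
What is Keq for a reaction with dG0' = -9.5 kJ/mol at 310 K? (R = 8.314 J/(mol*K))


Keq = exp(-dG0 * 1000 / (R * T))
Keq = exp(-(-9.5) * 1000 / (8.314 * 310))
Keq = 39.8838

39.8838


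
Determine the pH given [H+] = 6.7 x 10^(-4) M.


pH = -log10([H+])
pH = -log10(6.7 x 10^(-4))
pH = 3.1739

3.1739


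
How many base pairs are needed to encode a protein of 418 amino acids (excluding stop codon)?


Each amino acid = 1 codon = 3 bp
bp = 418 * 3 = 1254 bp

1254 bp


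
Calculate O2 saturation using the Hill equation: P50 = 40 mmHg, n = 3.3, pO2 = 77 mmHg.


Y = pO2^n / (P50^n + pO2^n)
Y = 77^3.3 / (40^3.3 + 77^3.3)
Y = 89.67%

89.67%


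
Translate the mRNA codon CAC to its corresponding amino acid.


Standard genetic code lookup.
Codon CAC -> His

His


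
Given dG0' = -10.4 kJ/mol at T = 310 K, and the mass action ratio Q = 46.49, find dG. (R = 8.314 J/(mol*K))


dG = dG0' + RT * ln(Q) / 1000
dG = -10.4 + 8.314 * 310 * ln(46.49) / 1000
dG = -0.505 kJ/mol

-0.505 kJ/mol


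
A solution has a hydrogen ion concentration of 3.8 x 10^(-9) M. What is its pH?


pH = -log10([H+])
pH = -log10(3.8 x 10^(-9))
pH = 8.4202

8.4202


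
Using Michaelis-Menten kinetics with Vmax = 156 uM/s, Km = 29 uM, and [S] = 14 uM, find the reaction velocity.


v = Vmax * [S] / (Km + [S])
v = 156 * 14 / (29 + 14)
v = 50.7907 uM/s

50.7907 uM/s


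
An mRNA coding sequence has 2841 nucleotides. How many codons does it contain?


codons = nucleotides / 3
codons = 2841 / 3 = 947

947


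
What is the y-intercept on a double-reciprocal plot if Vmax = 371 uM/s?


y-intercept = 1/Vmax
= 1/371
= 0.0027 s/uM

0.0027 s/uM


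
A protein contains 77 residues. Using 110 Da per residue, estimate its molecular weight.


MW = n_residues * 110 Da
MW = 77 * 110
MW = 8470 Da

8470 Da


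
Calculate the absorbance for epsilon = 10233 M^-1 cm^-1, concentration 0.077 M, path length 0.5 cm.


A = epsilon * c * l
A = 10233 * 0.077 * 0.5
A = 393.9705

393.9705


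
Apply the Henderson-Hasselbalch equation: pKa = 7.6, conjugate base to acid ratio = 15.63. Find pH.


pH = pKa + log10([A-]/[HA])
pH = 7.6 + log10(15.63)
pH = 8.794

8.794


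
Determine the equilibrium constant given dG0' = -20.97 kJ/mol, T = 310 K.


Keq = exp(-dG0 * 1000 / (R * T))
Keq = exp(-(-20.97) * 1000 / (8.314 * 310))
Keq = 3416.2391

3416.2391


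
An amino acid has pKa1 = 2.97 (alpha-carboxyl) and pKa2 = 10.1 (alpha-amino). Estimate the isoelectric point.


pI = (pKa1 + pKa2) / 2
pI = (2.97 + 10.1) / 2
pI = 6.535

6.535


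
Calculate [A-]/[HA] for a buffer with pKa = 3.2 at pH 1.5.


[A-]/[HA] = 10^(pH - pKa)
= 10^(1.5 - 3.2)
= 0.02

0.02


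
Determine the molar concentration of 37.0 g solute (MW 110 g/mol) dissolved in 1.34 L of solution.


C = (mass / MW) / volume
C = (37.0 / 110) / 1.34
C = 0.251 M

0.251 M


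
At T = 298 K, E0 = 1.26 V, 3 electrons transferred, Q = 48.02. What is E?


E = E0 - (RT/nF) * ln(Q)
E = 1.26 - (8.314 * 298 / (3 * 96485)) * ln(48.02)
E = 1.2269 V

1.2269 V


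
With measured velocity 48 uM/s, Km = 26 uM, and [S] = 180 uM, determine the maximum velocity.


Vmax = v * (Km + [S]) / [S]
Vmax = 48 * (26 + 180) / 180
Vmax = 54.9333 uM/s

54.9333 uM/s


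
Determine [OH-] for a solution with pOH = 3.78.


[OH-] = 10^(-pOH)
[OH-] = 10^(-3.78)
[OH-] = 1.660e-04 M

1.660e-04 M


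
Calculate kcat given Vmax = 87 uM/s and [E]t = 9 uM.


kcat = Vmax / [E]t
kcat = 87 / 9
kcat = 9.6667 s^-1

9.6667 s^-1


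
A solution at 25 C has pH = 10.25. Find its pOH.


pOH = 14 - pH
pOH = 14 - 10.25
pOH = 3.75

3.75


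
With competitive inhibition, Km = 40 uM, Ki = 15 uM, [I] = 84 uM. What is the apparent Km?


Km_app = Km * (1 + [I]/Ki)
Km_app = 40 * (1 + 84/15)
Km_app = 264.0 uM

264.0 uM


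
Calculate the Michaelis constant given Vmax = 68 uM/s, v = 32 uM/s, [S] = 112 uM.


Km = [S] * (Vmax - v) / v
Km = 112 * (68 - 32) / 32
Km = 126.0 uM

126.0 uM


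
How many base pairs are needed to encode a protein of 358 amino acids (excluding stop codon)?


Each amino acid = 1 codon = 3 bp
bp = 358 * 3 = 1074 bp

1074 bp


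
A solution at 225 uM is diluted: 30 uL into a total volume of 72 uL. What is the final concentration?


C2 = C1 * V1 / V2
C2 = 225 * 30 / 72
C2 = 93.75 uM

93.75 uM


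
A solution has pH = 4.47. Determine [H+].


[H+] = 10^(-pH)
[H+] = 10^(-4.47)
[H+] = 3.388e-05 M

3.388e-05 M


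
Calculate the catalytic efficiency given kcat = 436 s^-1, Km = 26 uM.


Catalytic efficiency = kcat / Km
= 436 / 26
= 16.7692 uM^-1*s^-1

16.7692 uM^-1*s^-1


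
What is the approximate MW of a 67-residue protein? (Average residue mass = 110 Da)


MW = n_residues * 110 Da
MW = 67 * 110
MW = 7370 Da

7370 Da


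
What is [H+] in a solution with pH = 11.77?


[H+] = 10^(-pH)
[H+] = 10^(-11.77)
[H+] = 1.698e-12 M

1.698e-12 M


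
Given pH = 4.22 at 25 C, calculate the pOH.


pOH = 14 - pH
pOH = 14 - 4.22
pOH = 9.78

9.78


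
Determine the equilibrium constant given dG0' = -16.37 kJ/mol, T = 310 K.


Keq = exp(-dG0 * 1000 / (R * T))
Keq = exp(-(-16.37) * 1000 / (8.314 * 310))
Keq = 573.3577

573.3577


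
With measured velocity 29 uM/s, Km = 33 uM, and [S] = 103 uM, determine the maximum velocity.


Vmax = v * (Km + [S]) / [S]
Vmax = 29 * (33 + 103) / 103
Vmax = 38.2913 uM/s

38.2913 uM/s


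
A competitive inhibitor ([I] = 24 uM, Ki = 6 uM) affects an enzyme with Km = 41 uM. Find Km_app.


Km_app = Km * (1 + [I]/Ki)
Km_app = 41 * (1 + 24/6)
Km_app = 205.0 uM

205.0 uM


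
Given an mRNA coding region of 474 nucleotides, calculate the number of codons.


codons = nucleotides / 3
codons = 474 / 3 = 158

158


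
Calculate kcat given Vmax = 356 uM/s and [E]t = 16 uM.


kcat = Vmax / [E]t
kcat = 356 / 16
kcat = 22.25 s^-1

22.25 s^-1


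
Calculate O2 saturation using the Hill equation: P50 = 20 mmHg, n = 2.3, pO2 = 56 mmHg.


Y = pO2^n / (P50^n + pO2^n)
Y = 56^2.3 / (20^2.3 + 56^2.3)
Y = 91.44%

91.44%


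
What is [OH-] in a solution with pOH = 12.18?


[OH-] = 10^(-pOH)
[OH-] = 10^(-12.18)
[OH-] = 6.607e-13 M

6.607e-13 M


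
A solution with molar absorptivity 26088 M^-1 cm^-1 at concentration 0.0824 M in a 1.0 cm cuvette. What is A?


A = epsilon * c * l
A = 26088 * 0.0824 * 1.0
A = 2149.6512

2149.6512


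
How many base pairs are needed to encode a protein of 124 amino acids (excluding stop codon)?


Each amino acid = 1 codon = 3 bp
bp = 124 * 3 = 372 bp

372 bp


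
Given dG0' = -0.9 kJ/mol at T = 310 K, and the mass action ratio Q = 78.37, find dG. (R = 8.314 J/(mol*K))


dG = dG0' + RT * ln(Q) / 1000
dG = -0.9 + 8.314 * 310 * ln(78.37) / 1000
dG = 10.3409 kJ/mol

10.3409 kJ/mol


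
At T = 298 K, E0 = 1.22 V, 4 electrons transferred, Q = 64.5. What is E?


E = E0 - (RT/nF) * ln(Q)
E = 1.22 - (8.314 * 298 / (4 * 96485)) * ln(64.5)
E = 1.1933 V

1.1933 V


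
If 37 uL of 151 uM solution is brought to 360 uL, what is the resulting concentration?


C2 = C1 * V1 / V2
C2 = 151 * 37 / 360
C2 = 15.5194 uM

15.5194 uM


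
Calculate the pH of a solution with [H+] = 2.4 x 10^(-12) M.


pH = -log10([H+])
pH = -log10(2.4 x 10^(-12))
pH = 11.6198

11.6198


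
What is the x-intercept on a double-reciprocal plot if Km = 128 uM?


x-intercept = -1/Km
= -1/128
= -0.0078 1/uM

-0.0078 1/uM


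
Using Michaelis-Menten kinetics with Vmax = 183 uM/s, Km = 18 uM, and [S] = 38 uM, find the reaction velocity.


v = Vmax * [S] / (Km + [S])
v = 183 * 38 / (18 + 38)
v = 124.1786 uM/s

124.1786 uM/s


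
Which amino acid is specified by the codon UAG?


Standard genetic code lookup.
Codon UAG -> Stop

Stop


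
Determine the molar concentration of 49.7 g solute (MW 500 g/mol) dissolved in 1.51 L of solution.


C = (mass / MW) / volume
C = (49.7 / 500) / 1.51
C = 0.0658 M

0.0658 M


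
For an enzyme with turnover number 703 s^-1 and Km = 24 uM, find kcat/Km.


Catalytic efficiency = kcat / Km
= 703 / 24
= 29.2917 uM^-1*s^-1

29.2917 uM^-1*s^-1


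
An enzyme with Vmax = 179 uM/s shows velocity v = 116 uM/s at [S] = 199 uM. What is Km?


Km = [S] * (Vmax - v) / v
Km = 199 * (179 - 116) / 116
Km = 108.0776 uM

108.0776 uM


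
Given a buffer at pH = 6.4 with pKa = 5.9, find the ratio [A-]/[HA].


[A-]/[HA] = 10^(pH - pKa)
= 10^(6.4 - 5.9)
= 3.1623

3.1623


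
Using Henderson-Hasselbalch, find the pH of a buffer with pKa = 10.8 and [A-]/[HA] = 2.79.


pH = pKa + log10([A-]/[HA])
pH = 10.8 + log10(2.79)
pH = 11.2456

11.2456


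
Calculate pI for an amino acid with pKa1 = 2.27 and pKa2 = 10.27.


pI = (pKa1 + pKa2) / 2
pI = (2.27 + 10.27) / 2
pI = 6.27

6.27


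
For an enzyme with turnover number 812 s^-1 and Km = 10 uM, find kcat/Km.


Catalytic efficiency = kcat / Km
= 812 / 10
= 81.2 uM^-1*s^-1

81.2 uM^-1*s^-1


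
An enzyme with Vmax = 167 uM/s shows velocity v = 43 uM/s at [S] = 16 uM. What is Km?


Km = [S] * (Vmax - v) / v
Km = 16 * (167 - 43) / 43
Km = 46.1395 uM

46.1395 uM


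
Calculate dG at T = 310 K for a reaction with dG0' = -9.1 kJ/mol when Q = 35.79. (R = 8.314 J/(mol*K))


dG = dG0' + RT * ln(Q) / 1000
dG = -9.1 + 8.314 * 310 * ln(35.79) / 1000
dG = 0.1209 kJ/mol

0.1209 kJ/mol


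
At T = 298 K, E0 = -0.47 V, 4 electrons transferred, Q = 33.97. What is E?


E = E0 - (RT/nF) * ln(Q)
E = -0.47 - (8.314 * 298 / (4 * 96485)) * ln(33.97)
E = -0.4926 V

-0.4926 V


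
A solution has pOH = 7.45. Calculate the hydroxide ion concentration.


[OH-] = 10^(-pOH)
[OH-] = 10^(-7.45)
[OH-] = 3.548e-08 M

3.548e-08 M


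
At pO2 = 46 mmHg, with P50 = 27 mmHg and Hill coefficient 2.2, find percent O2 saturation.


Y = pO2^n / (P50^n + pO2^n)
Y = 46^2.2 / (27^2.2 + 46^2.2)
Y = 76.35%

76.35%


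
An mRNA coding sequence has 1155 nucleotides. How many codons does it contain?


codons = nucleotides / 3
codons = 1155 / 3 = 385

385


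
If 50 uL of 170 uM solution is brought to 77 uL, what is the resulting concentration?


C2 = C1 * V1 / V2
C2 = 170 * 50 / 77
C2 = 110.3896 uM

110.3896 uM


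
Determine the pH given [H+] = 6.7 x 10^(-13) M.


pH = -log10([H+])
pH = -log10(6.7 x 10^(-13))
pH = 12.1739

12.1739


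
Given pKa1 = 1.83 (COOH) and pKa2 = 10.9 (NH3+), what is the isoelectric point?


pI = (pKa1 + pKa2) / 2
pI = (1.83 + 10.9) / 2
pI = 6.365

6.365


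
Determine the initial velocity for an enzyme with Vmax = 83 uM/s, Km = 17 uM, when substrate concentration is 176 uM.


v = Vmax * [S] / (Km + [S])
v = 83 * 176 / (17 + 176)
v = 75.6891 uM/s

75.6891 uM/s


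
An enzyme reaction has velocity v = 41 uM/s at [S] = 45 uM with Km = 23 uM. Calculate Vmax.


Vmax = v * (Km + [S]) / [S]
Vmax = 41 * (23 + 45) / 45
Vmax = 61.9556 uM/s

61.9556 uM/s


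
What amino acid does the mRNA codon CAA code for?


Standard genetic code lookup.
Codon CAA -> Gln

Gln


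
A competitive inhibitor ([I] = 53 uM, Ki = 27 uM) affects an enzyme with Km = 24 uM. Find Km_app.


Km_app = Km * (1 + [I]/Ki)
Km_app = 24 * (1 + 53/27)
Km_app = 71.1111 uM

71.1111 uM


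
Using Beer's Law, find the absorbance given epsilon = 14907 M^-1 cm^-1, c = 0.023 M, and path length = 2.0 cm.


A = epsilon * c * l
A = 14907 * 0.023 * 2.0
A = 685.722

685.722


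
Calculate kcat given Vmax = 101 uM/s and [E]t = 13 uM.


kcat = Vmax / [E]t
kcat = 101 / 13
kcat = 7.7692 s^-1

7.7692 s^-1


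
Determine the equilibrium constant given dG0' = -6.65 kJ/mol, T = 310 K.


Keq = exp(-dG0 * 1000 / (R * T))
Keq = exp(-(-6.65) * 1000 / (8.314 * 310))
Keq = 13.1995

13.1995


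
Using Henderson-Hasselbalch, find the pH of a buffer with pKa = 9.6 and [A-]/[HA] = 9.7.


pH = pKa + log10([A-]/[HA])
pH = 9.6 + log10(9.7)
pH = 10.5868

10.5868


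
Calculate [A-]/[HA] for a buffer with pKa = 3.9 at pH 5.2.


[A-]/[HA] = 10^(pH - pKa)
= 10^(5.2 - 3.9)
= 19.9526

19.9526


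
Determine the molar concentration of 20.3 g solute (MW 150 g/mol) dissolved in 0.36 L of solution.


C = (mass / MW) / volume
C = (20.3 / 150) / 0.36
C = 0.3759 M

0.3759 M


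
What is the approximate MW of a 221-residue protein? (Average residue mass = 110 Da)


MW = n_residues * 110 Da
MW = 221 * 110
MW = 24310 Da

24310 Da


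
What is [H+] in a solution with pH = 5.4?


[H+] = 10^(-pH)
[H+] = 10^(-5.4)
[H+] = 3.981e-06 M

3.981e-06 M


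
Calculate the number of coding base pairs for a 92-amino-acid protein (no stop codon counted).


Each amino acid = 1 codon = 3 bp
bp = 92 * 3 = 276 bp

276 bp


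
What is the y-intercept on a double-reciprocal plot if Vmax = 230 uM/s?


y-intercept = 1/Vmax
= 1/230
= 0.0043 s/uM

0.0043 s/uM


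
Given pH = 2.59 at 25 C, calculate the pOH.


pOH = 14 - pH
pOH = 14 - 2.59
pOH = 11.41

11.41


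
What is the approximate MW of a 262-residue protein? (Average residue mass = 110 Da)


MW = n_residues * 110 Da
MW = 262 * 110
MW = 28820 Da

28820 Da


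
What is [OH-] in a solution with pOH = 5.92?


[OH-] = 10^(-pOH)
[OH-] = 10^(-5.92)
[OH-] = 1.202e-06 M

1.202e-06 M


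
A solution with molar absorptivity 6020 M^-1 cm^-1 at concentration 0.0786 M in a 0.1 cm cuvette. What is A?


A = epsilon * c * l
A = 6020 * 0.0786 * 0.1
A = 47.3172

47.3172


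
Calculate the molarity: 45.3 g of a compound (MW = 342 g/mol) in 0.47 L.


C = (mass / MW) / volume
C = (45.3 / 342) / 0.47
C = 0.2818 M

0.2818 M


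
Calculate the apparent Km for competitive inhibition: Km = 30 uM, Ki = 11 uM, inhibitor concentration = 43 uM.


Km_app = Km * (1 + [I]/Ki)
Km_app = 30 * (1 + 43/11)
Km_app = 147.2727 uM

147.2727 uM


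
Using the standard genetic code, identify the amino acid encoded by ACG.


Standard genetic code lookup.
Codon ACG -> Thr

Thr


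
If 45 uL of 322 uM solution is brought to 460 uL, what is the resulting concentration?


C2 = C1 * V1 / V2
C2 = 322 * 45 / 460
C2 = 31.5 uM

31.5 uM


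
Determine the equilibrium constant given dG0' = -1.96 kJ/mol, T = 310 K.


Keq = exp(-dG0 * 1000 / (R * T))
Keq = exp(-(-1.96) * 1000 / (8.314 * 310))
Keq = 2.1393

2.1393


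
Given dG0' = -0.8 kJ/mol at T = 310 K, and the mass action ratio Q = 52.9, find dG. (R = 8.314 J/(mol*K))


dG = dG0' + RT * ln(Q) / 1000
dG = -0.8 + 8.314 * 310 * ln(52.9) / 1000
dG = 9.4279 kJ/mol

9.4279 kJ/mol


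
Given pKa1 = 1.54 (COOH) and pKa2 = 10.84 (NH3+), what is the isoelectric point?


pI = (pKa1 + pKa2) / 2
pI = (1.54 + 10.84) / 2
pI = 6.19

6.19


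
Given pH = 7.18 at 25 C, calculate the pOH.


pOH = 14 - pH
pOH = 14 - 7.18
pOH = 6.82

6.82


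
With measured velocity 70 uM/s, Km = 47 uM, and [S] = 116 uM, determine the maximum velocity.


Vmax = v * (Km + [S]) / [S]
Vmax = 70 * (47 + 116) / 116
Vmax = 98.3621 uM/s

98.3621 uM/s


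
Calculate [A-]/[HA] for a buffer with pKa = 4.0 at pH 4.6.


[A-]/[HA] = 10^(pH - pKa)
= 10^(4.6 - 4.0)
= 3.9811

3.9811


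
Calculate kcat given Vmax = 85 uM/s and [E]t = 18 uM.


kcat = Vmax / [E]t
kcat = 85 / 18
kcat = 4.7222 s^-1

4.7222 s^-1


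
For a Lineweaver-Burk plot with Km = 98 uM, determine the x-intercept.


x-intercept = -1/Km
= -1/98
= -0.0102 1/uM

-0.0102 1/uM


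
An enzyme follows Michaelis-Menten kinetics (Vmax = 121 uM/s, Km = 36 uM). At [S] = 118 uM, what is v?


v = Vmax * [S] / (Km + [S])
v = 121 * 118 / (36 + 118)
v = 92.7143 uM/s

92.7143 uM/s


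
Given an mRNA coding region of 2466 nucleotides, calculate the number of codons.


codons = nucleotides / 3
codons = 2466 / 3 = 822

822


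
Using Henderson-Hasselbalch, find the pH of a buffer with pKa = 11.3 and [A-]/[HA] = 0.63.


pH = pKa + log10([A-]/[HA])
pH = 11.3 + log10(0.63)
pH = 11.0993

11.0993


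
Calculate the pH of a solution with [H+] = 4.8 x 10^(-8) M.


pH = -log10([H+])
pH = -log10(4.8 x 10^(-8))
pH = 7.3188

7.3188


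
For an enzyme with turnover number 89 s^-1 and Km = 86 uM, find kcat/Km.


Catalytic efficiency = kcat / Km
= 89 / 86
= 1.0349 uM^-1*s^-1

1.0349 uM^-1*s^-1


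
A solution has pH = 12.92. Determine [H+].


[H+] = 10^(-pH)
[H+] = 10^(-12.92)
[H+] = 1.202e-13 M

1.202e-13 M


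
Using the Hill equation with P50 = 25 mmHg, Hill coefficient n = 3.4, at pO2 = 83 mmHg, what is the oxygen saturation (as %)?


Y = pO2^n / (P50^n + pO2^n)
Y = 83^3.4 / (25^3.4 + 83^3.4)
Y = 98.34%

98.34%


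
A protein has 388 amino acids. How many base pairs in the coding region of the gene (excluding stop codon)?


Each amino acid = 1 codon = 3 bp
bp = 388 * 3 = 1164 bp

1164 bp


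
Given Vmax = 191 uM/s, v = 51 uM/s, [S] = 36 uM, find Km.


Km = [S] * (Vmax - v) / v
Km = 36 * (191 - 51) / 51
Km = 98.8235 uM

98.8235 uM


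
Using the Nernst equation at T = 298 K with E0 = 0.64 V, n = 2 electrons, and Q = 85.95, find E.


E = E0 - (RT/nF) * ln(Q)
E = 0.64 - (8.314 * 298 / (2 * 96485)) * ln(85.95)
E = 0.5828 V

0.5828 V


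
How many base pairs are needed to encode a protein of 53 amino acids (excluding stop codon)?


Each amino acid = 1 codon = 3 bp
bp = 53 * 3 = 159 bp

159 bp


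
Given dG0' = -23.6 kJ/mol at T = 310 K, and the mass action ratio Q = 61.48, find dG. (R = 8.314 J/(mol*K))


dG = dG0' + RT * ln(Q) / 1000
dG = -23.6 + 8.314 * 310 * ln(61.48) / 1000
dG = -12.9847 kJ/mol

-12.9847 kJ/mol


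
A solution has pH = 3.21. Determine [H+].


[H+] = 10^(-pH)
[H+] = 10^(-3.21)
[H+] = 6.166e-04 M

6.166e-04 M


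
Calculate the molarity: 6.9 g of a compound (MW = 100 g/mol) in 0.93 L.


C = (mass / MW) / volume
C = (6.9 / 100) / 0.93
C = 0.0742 M

0.0742 M


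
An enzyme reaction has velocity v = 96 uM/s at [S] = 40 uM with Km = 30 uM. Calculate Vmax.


Vmax = v * (Km + [S]) / [S]
Vmax = 96 * (30 + 40) / 40
Vmax = 168.0 uM/s

168.0 uM/s


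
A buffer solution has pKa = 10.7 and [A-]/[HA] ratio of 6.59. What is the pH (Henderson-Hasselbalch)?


pH = pKa + log10([A-]/[HA])
pH = 10.7 + log10(6.59)
pH = 11.5189

11.5189


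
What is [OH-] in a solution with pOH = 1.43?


[OH-] = 10^(-pOH)
[OH-] = 10^(-1.43)
[OH-] = 0.0372 M

0.0372 M


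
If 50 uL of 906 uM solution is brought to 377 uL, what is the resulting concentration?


C2 = C1 * V1 / V2
C2 = 906 * 50 / 377
C2 = 120.1592 uM

120.1592 uM


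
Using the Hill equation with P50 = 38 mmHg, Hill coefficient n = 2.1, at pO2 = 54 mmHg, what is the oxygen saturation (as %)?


Y = pO2^n / (P50^n + pO2^n)
Y = 54^2.1 / (38^2.1 + 54^2.1)
Y = 67.65%

67.65%


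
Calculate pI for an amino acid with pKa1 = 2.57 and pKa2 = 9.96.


pI = (pKa1 + pKa2) / 2
pI = (2.57 + 9.96) / 2
pI = 6.265

6.265


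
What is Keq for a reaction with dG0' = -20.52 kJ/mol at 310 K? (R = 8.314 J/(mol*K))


Keq = exp(-dG0 * 1000 / (R * T))
Keq = exp(-(-20.52) * 1000 / (8.314 * 310))
Keq = 2868.9372

2868.9372


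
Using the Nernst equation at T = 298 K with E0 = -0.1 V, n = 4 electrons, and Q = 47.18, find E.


E = E0 - (RT/nF) * ln(Q)
E = -0.1 - (8.314 * 298 / (4 * 96485)) * ln(47.18)
E = -0.1247 V

-0.1247 V


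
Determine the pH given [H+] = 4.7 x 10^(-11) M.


pH = -log10([H+])
pH = -log10(4.7 x 10^(-11))
pH = 10.3279

10.3279


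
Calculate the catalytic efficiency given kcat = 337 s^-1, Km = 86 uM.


Catalytic efficiency = kcat / Km
= 337 / 86
= 3.9186 uM^-1*s^-1

3.9186 uM^-1*s^-1


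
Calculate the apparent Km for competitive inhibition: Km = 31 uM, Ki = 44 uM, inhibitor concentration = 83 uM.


Km_app = Km * (1 + [I]/Ki)
Km_app = 31 * (1 + 83/44)
Km_app = 89.4773 uM

89.4773 uM


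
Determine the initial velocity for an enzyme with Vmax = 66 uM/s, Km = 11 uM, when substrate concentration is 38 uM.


v = Vmax * [S] / (Km + [S])
v = 66 * 38 / (11 + 38)
v = 51.1837 uM/s

51.1837 uM/s


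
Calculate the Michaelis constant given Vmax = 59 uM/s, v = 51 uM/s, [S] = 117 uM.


Km = [S] * (Vmax - v) / v
Km = 117 * (59 - 51) / 51
Km = 18.3529 uM

18.3529 uM


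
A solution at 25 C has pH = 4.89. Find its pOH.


pOH = 14 - pH
pOH = 14 - 4.89
pOH = 9.11

9.11


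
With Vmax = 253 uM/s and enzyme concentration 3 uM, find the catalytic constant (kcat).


kcat = Vmax / [E]t
kcat = 253 / 3
kcat = 84.3333 s^-1

84.3333 s^-1


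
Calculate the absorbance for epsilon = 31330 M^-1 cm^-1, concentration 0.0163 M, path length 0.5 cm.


A = epsilon * c * l
A = 31330 * 0.0163 * 0.5
A = 255.3395

255.3395


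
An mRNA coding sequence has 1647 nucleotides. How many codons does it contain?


codons = nucleotides / 3
codons = 1647 / 3 = 549

549


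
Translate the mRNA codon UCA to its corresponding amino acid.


Standard genetic code lookup.
Codon UCA -> Ser

Ser


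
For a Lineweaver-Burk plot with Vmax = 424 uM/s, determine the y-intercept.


y-intercept = 1/Vmax
= 1/424
= 0.0024 s/uM

0.0024 s/uM


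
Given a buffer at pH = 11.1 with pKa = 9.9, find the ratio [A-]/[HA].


[A-]/[HA] = 10^(pH - pKa)
= 10^(11.1 - 9.9)
= 15.8489

15.8489


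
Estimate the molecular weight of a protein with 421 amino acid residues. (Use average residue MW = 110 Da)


MW = n_residues * 110 Da
MW = 421 * 110
MW = 46310 Da

46310 Da


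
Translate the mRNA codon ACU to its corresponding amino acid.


Standard genetic code lookup.
Codon ACU -> Thr

Thr


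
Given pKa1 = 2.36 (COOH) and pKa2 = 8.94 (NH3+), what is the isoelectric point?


pI = (pKa1 + pKa2) / 2
pI = (2.36 + 8.94) / 2
pI = 5.65

5.65


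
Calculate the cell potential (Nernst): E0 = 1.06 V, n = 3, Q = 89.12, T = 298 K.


E = E0 - (RT/nF) * ln(Q)
E = 1.06 - (8.314 * 298 / (3 * 96485)) * ln(89.12)
E = 1.0216 V

1.0216 V


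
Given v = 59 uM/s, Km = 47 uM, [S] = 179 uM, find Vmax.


Vmax = v * (Km + [S]) / [S]
Vmax = 59 * (47 + 179) / 179
Vmax = 74.4916 uM/s

74.4916 uM/s


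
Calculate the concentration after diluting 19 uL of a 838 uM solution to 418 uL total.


C2 = C1 * V1 / V2
C2 = 838 * 19 / 418
C2 = 38.0909 uM

38.0909 uM


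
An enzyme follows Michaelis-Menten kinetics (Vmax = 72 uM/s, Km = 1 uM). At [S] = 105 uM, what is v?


v = Vmax * [S] / (Km + [S])
v = 72 * 105 / (1 + 105)
v = 71.3208 uM/s

71.3208 uM/s


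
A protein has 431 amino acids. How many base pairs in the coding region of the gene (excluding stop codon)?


Each amino acid = 1 codon = 3 bp
bp = 431 * 3 = 1293 bp

1293 bp


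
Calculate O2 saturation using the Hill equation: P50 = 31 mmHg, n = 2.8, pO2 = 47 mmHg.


Y = pO2^n / (P50^n + pO2^n)
Y = 47^2.8 / (31^2.8 + 47^2.8)
Y = 76.23%

76.23%


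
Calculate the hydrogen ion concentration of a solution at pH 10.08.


[H+] = 10^(-pH)
[H+] = 10^(-10.08)
[H+] = 8.318e-11 M

8.318e-11 M


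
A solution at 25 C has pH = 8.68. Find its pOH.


pOH = 14 - pH
pOH = 14 - 8.68
pOH = 5.32

5.32


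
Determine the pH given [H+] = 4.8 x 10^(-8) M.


pH = -log10([H+])
pH = -log10(4.8 x 10^(-8))
pH = 7.3188

7.3188


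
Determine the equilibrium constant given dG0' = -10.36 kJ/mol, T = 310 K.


Keq = exp(-dG0 * 1000 / (R * T))
Keq = exp(-(-10.36) * 1000 / (8.314 * 310))
Keq = 55.6815

55.6815


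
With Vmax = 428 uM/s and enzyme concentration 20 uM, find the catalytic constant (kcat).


kcat = Vmax / [E]t
kcat = 428 / 20
kcat = 21.4 s^-1

21.4 s^-1


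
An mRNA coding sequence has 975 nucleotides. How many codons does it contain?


codons = nucleotides / 3
codons = 975 / 3 = 325

325


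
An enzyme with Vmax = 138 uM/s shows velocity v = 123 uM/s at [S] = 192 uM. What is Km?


Km = [S] * (Vmax - v) / v
Km = 192 * (138 - 123) / 123
Km = 23.4146 uM

23.4146 uM


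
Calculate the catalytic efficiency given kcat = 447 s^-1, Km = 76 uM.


Catalytic efficiency = kcat / Km
= 447 / 76
= 5.8816 uM^-1*s^-1

5.8816 uM^-1*s^-1


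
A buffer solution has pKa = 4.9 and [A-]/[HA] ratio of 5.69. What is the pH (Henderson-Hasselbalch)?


pH = pKa + log10([A-]/[HA])
pH = 4.9 + log10(5.69)
pH = 5.6551

5.6551


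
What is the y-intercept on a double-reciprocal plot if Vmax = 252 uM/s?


y-intercept = 1/Vmax
= 1/252
= 0.004 s/uM

0.004 s/uM


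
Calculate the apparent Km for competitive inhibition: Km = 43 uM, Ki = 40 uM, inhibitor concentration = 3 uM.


Km_app = Km * (1 + [I]/Ki)
Km_app = 43 * (1 + 3/40)
Km_app = 46.225 uM

46.225 uM


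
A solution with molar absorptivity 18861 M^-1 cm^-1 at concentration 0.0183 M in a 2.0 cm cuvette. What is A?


A = epsilon * c * l
A = 18861 * 0.0183 * 2.0
A = 690.3126

690.3126


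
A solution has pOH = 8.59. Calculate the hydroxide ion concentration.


[OH-] = 10^(-pOH)
[OH-] = 10^(-8.59)
[OH-] = 2.570e-09 M

2.570e-09 M


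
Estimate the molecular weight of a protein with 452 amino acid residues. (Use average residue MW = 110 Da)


MW = n_residues * 110 Da
MW = 452 * 110
MW = 49720 Da

49720 Da


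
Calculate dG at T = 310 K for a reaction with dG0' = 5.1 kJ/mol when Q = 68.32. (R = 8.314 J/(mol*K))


dG = dG0' + RT * ln(Q) / 1000
dG = 5.1 + 8.314 * 310 * ln(68.32) / 1000
dG = 15.9872 kJ/mol

15.9872 kJ/mol


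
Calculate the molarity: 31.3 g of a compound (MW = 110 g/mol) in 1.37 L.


C = (mass / MW) / volume
C = (31.3 / 110) / 1.37
C = 0.2077 M

0.2077 M


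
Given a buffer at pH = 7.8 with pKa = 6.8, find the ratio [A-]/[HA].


[A-]/[HA] = 10^(pH - pKa)
= 10^(7.8 - 6.8)
= 10.0

10.0


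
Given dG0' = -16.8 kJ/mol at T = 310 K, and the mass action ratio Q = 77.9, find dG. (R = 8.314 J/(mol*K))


dG = dG0' + RT * ln(Q) / 1000
dG = -16.8 + 8.314 * 310 * ln(77.9) / 1000
dG = -5.5746 kJ/mol

-5.5746 kJ/mol


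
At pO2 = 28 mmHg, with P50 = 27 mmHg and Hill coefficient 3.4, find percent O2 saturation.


Y = pO2^n / (P50^n + pO2^n)
Y = 28^3.4 / (27^3.4 + 28^3.4)
Y = 53.09%

53.09%


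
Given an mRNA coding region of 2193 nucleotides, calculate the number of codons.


codons = nucleotides / 3
codons = 2193 / 3 = 731

731


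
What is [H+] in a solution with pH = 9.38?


[H+] = 10^(-pH)
[H+] = 10^(-9.38)
[H+] = 4.169e-10 M

4.169e-10 M


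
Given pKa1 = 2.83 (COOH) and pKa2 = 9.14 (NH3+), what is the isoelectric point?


pI = (pKa1 + pKa2) / 2
pI = (2.83 + 9.14) / 2
pI = 5.985

5.985


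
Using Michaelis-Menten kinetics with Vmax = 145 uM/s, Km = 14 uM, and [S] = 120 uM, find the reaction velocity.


v = Vmax * [S] / (Km + [S])
v = 145 * 120 / (14 + 120)
v = 129.8507 uM/s

129.8507 uM/s


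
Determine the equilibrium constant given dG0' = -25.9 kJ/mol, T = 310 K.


Keq = exp(-dG0 * 1000 / (R * T))
Keq = exp(-(-25.9) * 1000 / (8.314 * 310))
Keq = 23135.4282

23135.4282


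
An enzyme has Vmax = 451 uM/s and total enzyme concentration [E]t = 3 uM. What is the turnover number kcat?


kcat = Vmax / [E]t
kcat = 451 / 3
kcat = 150.3333 s^-1

150.3333 s^-1


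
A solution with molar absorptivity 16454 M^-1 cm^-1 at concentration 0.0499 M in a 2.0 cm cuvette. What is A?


A = epsilon * c * l
A = 16454 * 0.0499 * 2.0
A = 1642.1092

1642.1092


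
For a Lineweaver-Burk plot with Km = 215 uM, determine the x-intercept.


x-intercept = -1/Km
= -1/215
= -0.0047 1/uM

-0.0047 1/uM


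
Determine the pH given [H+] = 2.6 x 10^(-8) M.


pH = -log10([H+])
pH = -log10(2.6 x 10^(-8))
pH = 7.585

7.585


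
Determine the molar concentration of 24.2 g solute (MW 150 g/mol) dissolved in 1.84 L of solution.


C = (mass / MW) / volume
C = (24.2 / 150) / 1.84
C = 0.0877 M

0.0877 M


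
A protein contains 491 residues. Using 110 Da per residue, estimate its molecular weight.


MW = n_residues * 110 Da
MW = 491 * 110
MW = 54010 Da

54010 Da


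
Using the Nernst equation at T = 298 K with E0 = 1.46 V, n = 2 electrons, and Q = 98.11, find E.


E = E0 - (RT/nF) * ln(Q)
E = 1.46 - (8.314 * 298 / (2 * 96485)) * ln(98.11)
E = 1.4011 V

1.4011 V


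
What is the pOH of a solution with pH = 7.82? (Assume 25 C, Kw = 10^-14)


pOH = 14 - pH
pOH = 14 - 7.82
pOH = 6.18

6.18


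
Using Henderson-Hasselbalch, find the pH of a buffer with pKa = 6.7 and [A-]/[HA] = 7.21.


pH = pKa + log10([A-]/[HA])
pH = 6.7 + log10(7.21)
pH = 7.5579

7.5579


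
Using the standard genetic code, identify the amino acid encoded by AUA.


Standard genetic code lookup.
Codon AUA -> Ile

Ile


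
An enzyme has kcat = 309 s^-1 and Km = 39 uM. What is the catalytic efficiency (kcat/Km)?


Catalytic efficiency = kcat / Km
= 309 / 39
= 7.9231 uM^-1*s^-1

7.9231 uM^-1*s^-1


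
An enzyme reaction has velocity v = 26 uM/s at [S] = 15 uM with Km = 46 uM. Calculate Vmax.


Vmax = v * (Km + [S]) / [S]
Vmax = 26 * (46 + 15) / 15
Vmax = 105.7333 uM/s

105.7333 uM/s


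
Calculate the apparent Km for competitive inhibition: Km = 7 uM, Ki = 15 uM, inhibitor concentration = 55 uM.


Km_app = Km * (1 + [I]/Ki)
Km_app = 7 * (1 + 55/15)
Km_app = 32.6667 uM

32.6667 uM


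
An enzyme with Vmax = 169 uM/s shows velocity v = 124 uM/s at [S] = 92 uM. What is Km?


Km = [S] * (Vmax - v) / v
Km = 92 * (169 - 124) / 124
Km = 33.3871 uM

33.3871 uM


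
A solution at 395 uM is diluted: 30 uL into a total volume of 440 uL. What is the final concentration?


C2 = C1 * V1 / V2
C2 = 395 * 30 / 440
C2 = 26.9318 uM

26.9318 uM


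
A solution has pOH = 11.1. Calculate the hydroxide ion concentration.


[OH-] = 10^(-pOH)
[OH-] = 10^(-11.1)
[OH-] = 7.943e-12 M

7.943e-12 M


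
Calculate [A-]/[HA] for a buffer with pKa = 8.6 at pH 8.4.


[A-]/[HA] = 10^(pH - pKa)
= 10^(8.4 - 8.6)
= 0.631

0.631


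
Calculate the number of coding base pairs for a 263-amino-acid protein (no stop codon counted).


Each amino acid = 1 codon = 3 bp
bp = 263 * 3 = 789 bp

789 bp


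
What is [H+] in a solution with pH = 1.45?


[H+] = 10^(-pH)
[H+] = 10^(-1.45)
[H+] = 0.0355 M

0.0355 M


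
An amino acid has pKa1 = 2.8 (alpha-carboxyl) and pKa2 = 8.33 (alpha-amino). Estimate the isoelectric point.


pI = (pKa1 + pKa2) / 2
pI = (2.8 + 8.33) / 2
pI = 5.565

5.565


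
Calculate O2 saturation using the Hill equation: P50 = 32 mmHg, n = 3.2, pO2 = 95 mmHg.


Y = pO2^n / (P50^n + pO2^n)
Y = 95^3.2 / (32^3.2 + 95^3.2)
Y = 97.02%

97.02%


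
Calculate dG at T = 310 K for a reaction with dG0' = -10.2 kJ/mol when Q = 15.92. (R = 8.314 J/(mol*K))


dG = dG0' + RT * ln(Q) / 1000
dG = -10.2 + 8.314 * 310 * ln(15.92) / 1000
dG = -3.067 kJ/mol

-3.067 kJ/mol


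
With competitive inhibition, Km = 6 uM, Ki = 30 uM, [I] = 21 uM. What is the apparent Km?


Km_app = Km * (1 + [I]/Ki)
Km_app = 6 * (1 + 21/30)
Km_app = 10.2 uM

10.2 uM


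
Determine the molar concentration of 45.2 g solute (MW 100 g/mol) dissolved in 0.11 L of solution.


C = (mass / MW) / volume
C = (45.2 / 100) / 0.11
C = 4.1091 M

4.1091 M


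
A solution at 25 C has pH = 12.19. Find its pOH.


pOH = 14 - pH
pOH = 14 - 12.19
pOH = 1.81

1.81


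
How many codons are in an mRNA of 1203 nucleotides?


codons = nucleotides / 3
codons = 1203 / 3 = 401

401


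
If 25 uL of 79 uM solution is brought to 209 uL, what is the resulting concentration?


C2 = C1 * V1 / V2
C2 = 79 * 25 / 209
C2 = 9.4498 uM

9.4498 uM


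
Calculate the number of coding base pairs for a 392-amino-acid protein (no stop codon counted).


Each amino acid = 1 codon = 3 bp
bp = 392 * 3 = 1176 bp

1176 bp


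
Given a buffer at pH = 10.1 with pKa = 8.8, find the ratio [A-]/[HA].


[A-]/[HA] = 10^(pH - pKa)
= 10^(10.1 - 8.8)
= 19.9526

19.9526


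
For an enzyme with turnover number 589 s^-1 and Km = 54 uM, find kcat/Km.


Catalytic efficiency = kcat / Km
= 589 / 54
= 10.9074 uM^-1*s^-1

10.9074 uM^-1*s^-1


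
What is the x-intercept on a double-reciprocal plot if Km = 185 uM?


x-intercept = -1/Km
= -1/185
= -0.0054 1/uM

-0.0054 1/uM


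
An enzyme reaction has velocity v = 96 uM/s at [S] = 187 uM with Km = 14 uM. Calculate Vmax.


Vmax = v * (Km + [S]) / [S]
Vmax = 96 * (14 + 187) / 187
Vmax = 103.1872 uM/s

103.1872 uM/s


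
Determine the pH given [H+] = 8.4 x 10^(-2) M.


pH = -log10([H+])
pH = -log10(8.4 x 10^(-2))
pH = 1.0757

1.0757


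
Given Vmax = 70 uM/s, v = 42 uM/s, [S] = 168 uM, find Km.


Km = [S] * (Vmax - v) / v
Km = 168 * (70 - 42) / 42
Km = 112.0 uM

112.0 uM


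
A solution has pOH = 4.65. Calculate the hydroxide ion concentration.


[OH-] = 10^(-pOH)
[OH-] = 10^(-4.65)
[OH-] = 2.239e-05 M

2.239e-05 M


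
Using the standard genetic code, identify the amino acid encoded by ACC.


Standard genetic code lookup.
Codon ACC -> Thr

Thr


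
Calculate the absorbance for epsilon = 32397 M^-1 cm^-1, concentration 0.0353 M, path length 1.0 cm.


A = epsilon * c * l
A = 32397 * 0.0353 * 1.0
A = 1143.6141

1143.6141


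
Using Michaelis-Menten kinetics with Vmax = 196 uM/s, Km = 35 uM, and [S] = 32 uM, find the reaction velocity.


v = Vmax * [S] / (Km + [S])
v = 196 * 32 / (35 + 32)
v = 93.6119 uM/s

93.6119 uM/s


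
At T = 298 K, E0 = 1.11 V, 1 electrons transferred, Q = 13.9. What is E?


E = E0 - (RT/nF) * ln(Q)
E = 1.11 - (8.314 * 298 / (1 * 96485)) * ln(13.9)
E = 1.0424 V

1.0424 V


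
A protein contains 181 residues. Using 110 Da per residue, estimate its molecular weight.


MW = n_residues * 110 Da
MW = 181 * 110
MW = 19910 Da

19910 Da


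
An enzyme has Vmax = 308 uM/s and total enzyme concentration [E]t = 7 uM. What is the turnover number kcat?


kcat = Vmax / [E]t
kcat = 308 / 7
kcat = 44.0 s^-1

44.0 s^-1


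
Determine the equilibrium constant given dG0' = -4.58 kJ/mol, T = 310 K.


Keq = exp(-dG0 * 1000 / (R * T))
Keq = exp(-(-4.58) * 1000 / (8.314 * 310))
Keq = 5.9122

5.9122


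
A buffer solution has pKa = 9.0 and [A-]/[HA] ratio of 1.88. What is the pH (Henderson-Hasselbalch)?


pH = pKa + log10([A-]/[HA])
pH = 9.0 + log10(1.88)
pH = 9.2742

9.2742


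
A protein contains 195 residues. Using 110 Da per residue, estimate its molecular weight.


MW = n_residues * 110 Da
MW = 195 * 110
MW = 21450 Da

21450 Da


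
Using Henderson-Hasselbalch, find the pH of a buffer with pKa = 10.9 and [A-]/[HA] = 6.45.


pH = pKa + log10([A-]/[HA])
pH = 10.9 + log10(6.45)
pH = 11.7096

11.7096


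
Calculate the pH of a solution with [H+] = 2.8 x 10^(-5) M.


pH = -log10([H+])
pH = -log10(2.8 x 10^(-5))
pH = 4.5528

4.5528


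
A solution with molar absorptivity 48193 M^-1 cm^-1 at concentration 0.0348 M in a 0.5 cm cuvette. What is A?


A = epsilon * c * l
A = 48193 * 0.0348 * 0.5
A = 838.5582

838.5582


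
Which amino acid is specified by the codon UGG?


Standard genetic code lookup.
Codon UGG -> Trp

Trp


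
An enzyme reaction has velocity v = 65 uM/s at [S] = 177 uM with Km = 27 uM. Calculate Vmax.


Vmax = v * (Km + [S]) / [S]
Vmax = 65 * (27 + 177) / 177
Vmax = 74.9153 uM/s

74.9153 uM/s


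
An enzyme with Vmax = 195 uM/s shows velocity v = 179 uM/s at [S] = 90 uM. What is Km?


Km = [S] * (Vmax - v) / v
Km = 90 * (195 - 179) / 179
Km = 8.0447 uM

8.0447 uM


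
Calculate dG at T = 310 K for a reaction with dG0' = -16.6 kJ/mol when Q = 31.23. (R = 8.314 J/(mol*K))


dG = dG0' + RT * ln(Q) / 1000
dG = -16.6 + 8.314 * 310 * ln(31.23) / 1000
dG = -7.7304 kJ/mol

-7.7304 kJ/mol


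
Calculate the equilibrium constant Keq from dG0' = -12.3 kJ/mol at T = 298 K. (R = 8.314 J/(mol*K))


Keq = exp(-dG0 * 1000 / (R * T))
Keq = exp(-(-12.3) * 1000 / (8.314 * 298))
Keq = 143.2423

143.2423


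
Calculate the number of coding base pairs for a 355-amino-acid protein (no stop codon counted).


Each amino acid = 1 codon = 3 bp
bp = 355 * 3 = 1065 bp

1065 bp


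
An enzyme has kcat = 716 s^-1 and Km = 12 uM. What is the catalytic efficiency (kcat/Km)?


Catalytic efficiency = kcat / Km
= 716 / 12
= 59.6667 uM^-1*s^-1

59.6667 uM^-1*s^-1
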